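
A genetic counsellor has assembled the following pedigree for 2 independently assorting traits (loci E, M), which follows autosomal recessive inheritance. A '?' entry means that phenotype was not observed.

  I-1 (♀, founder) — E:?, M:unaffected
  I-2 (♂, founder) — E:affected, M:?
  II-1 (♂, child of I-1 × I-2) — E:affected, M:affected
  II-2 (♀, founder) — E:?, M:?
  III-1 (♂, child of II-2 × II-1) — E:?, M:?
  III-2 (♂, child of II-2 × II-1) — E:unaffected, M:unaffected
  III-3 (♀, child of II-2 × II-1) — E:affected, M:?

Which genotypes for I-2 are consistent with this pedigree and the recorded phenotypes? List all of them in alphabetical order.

I-2 ∈ {ee Mm, ee mm}

E/I-1 ? ·: Ee|ee
E/I-2 aff ·: ee
E/II-1 aff I-1×I-2: ee
E/II-2 ? ·: Ee
E/III-1 ? II-2×II-1: Ee|ee
E/III-2 un II-2×II-1: Ee
E/III-3 aff II-2×II-1: ee
⇒ E over [I-1,I-2,II-1,II-2,III-1,III-2,III-3]: 4 consistent
M/I-1 un ·: Mm
M/I-2 ? ·: Mm|mm
M/II-1 aff I-1×I-2: mm
M/II-2 ? ·: MM|Mm
M/III-1 ? II-2×II-1: Mm|mm
M/III-2 un II-2×II-1: Mm
M/III-3 ? II-2×II-1: Mm|mm
⇒ M over [I-1,I-2,II-1,II-2,III-1,III-2,III-3]: 10 consistent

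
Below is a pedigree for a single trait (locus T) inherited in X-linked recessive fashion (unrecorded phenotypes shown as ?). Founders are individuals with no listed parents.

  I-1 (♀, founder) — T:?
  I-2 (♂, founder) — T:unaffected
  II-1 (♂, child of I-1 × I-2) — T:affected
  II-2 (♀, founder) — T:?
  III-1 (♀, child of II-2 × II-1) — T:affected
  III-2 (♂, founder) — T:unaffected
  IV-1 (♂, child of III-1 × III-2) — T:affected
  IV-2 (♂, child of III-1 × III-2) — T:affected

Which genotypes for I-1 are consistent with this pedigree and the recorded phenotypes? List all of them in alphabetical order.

T/I-1 ? ·: X^TX^t|X^tX^t
T/I-2 un ·: X^TY
T/II-1 aff I-1×I-2: X^tY
T/II-2 ? ·: X^TX^t|X^tX^t
T/III-1 aff II-2×II-1: X^tX^t
T/III-2 un ·: X^TY
T/IV-1 aff III-1×III-2: X^tY
T/IV-2 aff III-1×III-2: X^tY
⇒ T over [I-1,I-2,II-1,II-2,III-1,III-2,IV-1,IV-2]: 4 consistent

I-1 ∈ {X^TX^t, X^tX^t}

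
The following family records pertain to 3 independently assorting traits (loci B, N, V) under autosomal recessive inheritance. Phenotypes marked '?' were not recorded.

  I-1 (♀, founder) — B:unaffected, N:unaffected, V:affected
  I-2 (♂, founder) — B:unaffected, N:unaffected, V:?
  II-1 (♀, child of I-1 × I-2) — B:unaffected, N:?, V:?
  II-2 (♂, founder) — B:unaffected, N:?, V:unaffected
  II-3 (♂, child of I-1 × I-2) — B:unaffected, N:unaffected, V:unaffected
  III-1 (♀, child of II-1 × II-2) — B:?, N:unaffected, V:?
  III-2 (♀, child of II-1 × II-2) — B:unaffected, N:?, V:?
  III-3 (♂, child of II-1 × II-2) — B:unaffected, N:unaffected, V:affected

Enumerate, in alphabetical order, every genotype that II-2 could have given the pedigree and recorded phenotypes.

B/I-1 un ·: BB|Bb
B/I-2 un ·: BB|Bb
B/II-1 un I-1×I-2: BB|Bb
B/II-2 un ·: BB|Bb
B/II-3 un I-1×I-2: BB|Bb
B/III-1 ? II-1×II-2: BB|Bb|bb
B/III-2 un II-1×II-2: BB|Bb
B/III-3 un II-1×II-2: BB|Bb
⇒ B over [I-1,I-2,II-1,II-2,II-3,III-1,III-2,III-3]: 183 consistent
N/I-1 un ·: NN|Nn
N/I-2 un ·: NN|Nn
N/II-1 ? I-1×I-2: NN|Nn|nn
N/II-2 ? ·: NN|Nn|nn
N/II-3 un I-1×I-2: NN|Nn
N/III-1 un II-1×II-2: NN|Nn
N/III-2 ? II-1×II-2: NN|Nn|nn
N/III-3 un II-1×II-2: NN|Nn
⇒ N over [I-1,I-2,II-1,II-2,II-3,III-1,III-2,III-3]: 208 consistent
V/I-1 aff ·: vv
V/I-2 ? ·: VV|Vv
V/II-1 ? I-1×I-2: Vv|vv
V/II-2 un ·: Vv
V/II-3 un I-1×I-2: Vv
V/III-1 ? II-1×II-2: VV|Vv|vv
V/III-2 ? II-1×II-2: VV|Vv|vv
V/III-3 aff II-1×II-2: vv
⇒ V over [I-1,I-2,II-1,II-2,II-3,III-1,III-2,III-3]: 22 consistent

II-2 ∈ {BB NN Vv, BB Nn Vv, BB nn Vv, Bb NN Vv, Bb Nn Vv, Bb nn Vv}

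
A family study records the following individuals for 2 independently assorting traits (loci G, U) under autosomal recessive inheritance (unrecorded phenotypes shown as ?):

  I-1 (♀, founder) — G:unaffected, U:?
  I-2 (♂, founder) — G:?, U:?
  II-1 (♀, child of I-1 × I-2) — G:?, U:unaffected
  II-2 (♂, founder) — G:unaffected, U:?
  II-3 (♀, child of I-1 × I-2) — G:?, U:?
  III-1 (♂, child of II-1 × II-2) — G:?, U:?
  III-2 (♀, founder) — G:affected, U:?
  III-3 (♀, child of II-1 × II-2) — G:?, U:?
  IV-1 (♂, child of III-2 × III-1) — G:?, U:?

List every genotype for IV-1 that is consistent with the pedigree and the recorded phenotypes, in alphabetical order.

IV-1 ∈ {Gg UU, Gg Uu, Gg uu, gg UU, gg Uu, gg uu}

G/I-1 un ·: GG|Gg
G/I-2 ? ·: GG|Gg|gg
G/II-1 ? I-1×I-2: GG|Gg|gg
G/II-2 un ·: GG|Gg
G/II-3 ? I-1×I-2: GG|Gg|gg
G/III-1 ? II-1×II-2: GG|Gg|gg
G/III-2 aff ·: gg
G/III-3 ? II-1×II-2: GG|Gg|gg
G/IV-1 ? III-2×III-1: Gg|gg
⇒ G over [I-1,I-2,II-1,II-2,II-3,III-1,III-2,III-3,IV-1]: 276 consistent
U/I-1 ? ·: UU|Uu|uu
U/I-2 ? ·: UU|Uu|uu
U/II-1 un I-1×I-2: UU|Uu
U/II-2 ? ·: UU|Uu|uu
U/II-3 ? I-1×I-2: UU|Uu|uu
U/III-1 ? II-1×II-2: UU|Uu|uu
U/III-2 ? ·: UU|Uu|uu
U/III-3 ? II-1×II-2: UU|Uu|uu
U/IV-1 ? III-2×III-1: UU|Uu|uu
⇒ U over [I-1,I-2,II-1,II-2,II-3,III-1,III-2,III-3,IV-1]: 1421 consistent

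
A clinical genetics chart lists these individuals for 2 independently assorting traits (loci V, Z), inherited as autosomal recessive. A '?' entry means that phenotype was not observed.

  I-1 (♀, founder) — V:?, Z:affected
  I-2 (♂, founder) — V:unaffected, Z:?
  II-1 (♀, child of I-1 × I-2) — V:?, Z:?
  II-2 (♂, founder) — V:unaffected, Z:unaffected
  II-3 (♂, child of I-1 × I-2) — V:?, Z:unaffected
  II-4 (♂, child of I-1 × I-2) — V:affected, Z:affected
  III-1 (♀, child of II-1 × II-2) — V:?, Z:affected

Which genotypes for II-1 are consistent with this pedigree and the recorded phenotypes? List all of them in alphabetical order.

II-1 ∈ {VV Zz, VV zz, Vv Zz, Vv zz, vv Zz, vv zz}

V/I-1 ? ·: Vv|vv
V/I-2 un ·: Vv
V/II-1 ? I-1×I-2: VV|Vv|vv
V/II-2 un ·: VV|Vv
V/II-3 ? I-1×I-2: VV|Vv|vv
V/II-4 aff I-1×I-2: vv
V/III-1 ? II-1×II-2: VV|Vv|vv
⇒ V over [I-1,I-2,II-1,II-2,II-3,II-4,III-1]: 49 consistent
Z/I-1 aff ·: zz
Z/I-2 ? ·: Zz
Z/II-1 ? I-1×I-2: Zz|zz
Z/II-2 un ·: Zz
Z/II-3 un I-1×I-2: Zz
Z/II-4 aff I-1×I-2: zz
Z/III-1 aff II-1×II-2: zz
⇒ Z over [I-1,I-2,II-1,II-2,II-3,II-4,III-1]: 2 consistent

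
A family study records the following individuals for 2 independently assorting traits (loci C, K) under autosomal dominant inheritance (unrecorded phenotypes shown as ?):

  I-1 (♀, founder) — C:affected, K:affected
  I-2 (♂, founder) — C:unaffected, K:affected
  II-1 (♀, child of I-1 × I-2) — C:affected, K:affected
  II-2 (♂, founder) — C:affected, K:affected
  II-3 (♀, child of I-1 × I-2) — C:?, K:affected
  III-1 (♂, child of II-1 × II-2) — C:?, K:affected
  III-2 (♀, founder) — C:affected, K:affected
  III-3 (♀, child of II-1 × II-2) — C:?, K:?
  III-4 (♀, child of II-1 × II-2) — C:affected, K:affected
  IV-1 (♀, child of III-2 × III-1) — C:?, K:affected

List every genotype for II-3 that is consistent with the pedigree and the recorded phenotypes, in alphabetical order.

C/I-1 aff ·: Cc|CC
C/I-2 un ·: cc
C/II-1 aff I-1×I-2: Cc
C/II-2 aff ·: Cc|CC
C/II-3 ? I-1×I-2: cc|Cc
C/III-1 ? II-1×II-2: cc|Cc|CC
C/III-2 aff ·: Cc|CC
C/III-3 ? II-1×II-2: cc|Cc|CC
C/III-4 aff II-1×II-2: Cc|CC
C/IV-1 ? III-2×III-1: cc|Cc|CC
⇒ C over [I-1,I-2,II-1,II-2,II-3,III-1,III-2,III-3,III-4,IV-1]: 294 consistent
K/I-1 aff ·: Kk|KK
K/I-2 aff ·: Kk|KK
K/II-1 aff I-1×I-2: Kk|KK
K/II-2 aff ·: Kk|KK
K/II-3 aff I-1×I-2: Kk|KK
K/III-1 aff II-1×II-2: Kk|KK
K/III-2 aff ·: Kk|KK
K/III-3 ? II-1×II-2: kk|Kk|KK
K/III-4 aff II-1×II-2: Kk|KK
K/IV-1 aff III-2×III-1: Kk|KK
⇒ K over [I-1,I-2,II-1,II-2,II-3,III-1,III-2,III-3,III-4,IV-1]: 637 consistent

II-3 ∈ {Cc KK, Cc Kk, cc KK, cc Kk}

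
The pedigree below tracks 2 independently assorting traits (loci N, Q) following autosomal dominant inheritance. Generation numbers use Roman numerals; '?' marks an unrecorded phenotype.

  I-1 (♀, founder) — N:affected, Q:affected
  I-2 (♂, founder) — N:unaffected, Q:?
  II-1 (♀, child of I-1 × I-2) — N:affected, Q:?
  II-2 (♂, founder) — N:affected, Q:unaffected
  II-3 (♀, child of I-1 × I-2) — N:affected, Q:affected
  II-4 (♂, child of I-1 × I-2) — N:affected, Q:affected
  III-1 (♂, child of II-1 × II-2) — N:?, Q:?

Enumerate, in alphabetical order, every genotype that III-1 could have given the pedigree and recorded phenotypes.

N/I-1 aff ·: Nn|NN
N/I-2 un ·: nn
N/II-1 aff I-1×I-2: Nn
N/II-2 aff ·: Nn|NN
N/II-3 aff I-1×I-2: Nn
N/II-4 aff I-1×I-2: Nn
N/III-1 ? II-1×II-2: nn|Nn|NN
⇒ N over [I-1,I-2,II-1,II-2,II-3,II-4,III-1]: 10 consistent
Q/I-1 aff ·: Qq|QQ
Q/I-2 ? ·: qq|Qq|QQ
Q/II-1 ? I-1×I-2: qq|Qq|QQ
Q/II-2 un ·: qq
Q/II-3 aff I-1×I-2: Qq|QQ
Q/II-4 aff I-1×I-2: Qq|QQ
Q/III-1 ? II-1×II-2: qq|Qq
⇒ Q over [I-1,I-2,II-1,II-2,II-3,II-4,III-1]: 46 consistent

III-1 ∈ {NN Qq, NN qq, Nn Qq, Nn qq, nn Qq, nn qq}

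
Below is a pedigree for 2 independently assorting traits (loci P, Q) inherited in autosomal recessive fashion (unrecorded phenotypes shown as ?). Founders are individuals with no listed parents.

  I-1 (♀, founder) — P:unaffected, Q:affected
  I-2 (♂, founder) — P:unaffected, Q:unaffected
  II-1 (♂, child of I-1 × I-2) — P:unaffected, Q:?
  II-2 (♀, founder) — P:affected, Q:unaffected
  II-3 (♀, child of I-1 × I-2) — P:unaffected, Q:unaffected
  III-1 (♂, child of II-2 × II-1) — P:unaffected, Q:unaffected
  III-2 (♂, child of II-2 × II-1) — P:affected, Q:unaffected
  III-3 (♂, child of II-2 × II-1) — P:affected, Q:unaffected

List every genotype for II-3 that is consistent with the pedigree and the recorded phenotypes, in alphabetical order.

II-3 ∈ {PP Qq, Pp Qq}

P/I-1 un ·: PP|Pp
P/I-2 un ·: PP|Pp
P/II-1 un I-1×I-2: Pp
P/II-2 aff ·: pp
P/II-3 un I-1×I-2: PP|Pp
P/III-1 un II-2×II-1: Pp
P/III-2 aff II-2×II-1: pp
P/III-3 aff II-2×II-1: pp
⇒ P over [I-1,I-2,II-1,II-2,II-3,III-1,III-2,III-3]: 6 consistent
Q/I-1 aff ·: qq
Q/I-2 un ·: QQ|Qq
Q/II-1 ? I-1×I-2: Qq|qq
Q/II-2 un ·: QQ|Qq
Q/II-3 un I-1×I-2: Qq
Q/III-1 un II-2×II-1: QQ|Qq
Q/III-2 un II-2×II-1: QQ|Qq
Q/III-3 un II-2×II-1: QQ|Qq
⇒ Q over [I-1,I-2,II-1,II-2,II-3,III-1,III-2,III-3]: 34 consistent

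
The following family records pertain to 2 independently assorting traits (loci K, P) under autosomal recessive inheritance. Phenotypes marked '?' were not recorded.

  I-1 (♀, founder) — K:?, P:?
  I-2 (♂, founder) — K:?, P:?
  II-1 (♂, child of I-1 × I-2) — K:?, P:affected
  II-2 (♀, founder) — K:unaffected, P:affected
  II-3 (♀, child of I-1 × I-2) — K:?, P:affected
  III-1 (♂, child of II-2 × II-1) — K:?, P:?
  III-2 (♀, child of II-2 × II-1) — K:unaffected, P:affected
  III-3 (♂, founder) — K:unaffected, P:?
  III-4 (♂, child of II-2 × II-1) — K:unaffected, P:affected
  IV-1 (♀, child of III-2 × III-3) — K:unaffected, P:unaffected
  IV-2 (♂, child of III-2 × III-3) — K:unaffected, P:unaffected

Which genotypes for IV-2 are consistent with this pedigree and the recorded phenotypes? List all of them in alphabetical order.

IV-2 ∈ {KK Pp, Kk Pp}

K/I-1 ? ·: KK|Kk|kk
K/I-2 ? ·: KK|Kk|kk
K/II-1 ? I-1×I-2: KK|Kk|kk
K/II-2 un ·: KK|Kk
K/II-3 ? I-1×I-2: KK|Kk|kk
K/III-1 ? II-2×II-1: KK|Kk|kk
K/III-2 un II-2×II-1: KK|Kk
K/III-3 un ·: KK|Kk
K/III-4 un II-2×II-1: KK|Kk
K/IV-1 un III-2×III-3: KK|Kk
K/IV-2 un III-2×III-3: KK|Kk
⇒ K over [I-1,I-2,II-1,II-2,II-3,III-1,III-2,III-3,III-4,IV-1,IV-2]: 2338 consistent
P/I-1 ? ·: Pp|pp
P/I-2 ? ·: Pp|pp
P/II-1 aff I-1×I-2: pp
P/II-2 aff ·: pp
P/II-3 aff I-1×I-2: pp
P/III-1 ? II-2×II-1: pp
P/III-2 aff II-2×II-1: pp
P/III-3 ? ·: PP|Pp
P/III-4 aff II-2×II-1: pp
P/IV-1 un III-2×III-3: Pp
P/IV-2 un III-2×III-3: Pp
⇒ P over [I-1,I-2,II-1,II-2,II-3,III-1,III-2,III-3,III-4,IV-1,IV-2]: 8 consistent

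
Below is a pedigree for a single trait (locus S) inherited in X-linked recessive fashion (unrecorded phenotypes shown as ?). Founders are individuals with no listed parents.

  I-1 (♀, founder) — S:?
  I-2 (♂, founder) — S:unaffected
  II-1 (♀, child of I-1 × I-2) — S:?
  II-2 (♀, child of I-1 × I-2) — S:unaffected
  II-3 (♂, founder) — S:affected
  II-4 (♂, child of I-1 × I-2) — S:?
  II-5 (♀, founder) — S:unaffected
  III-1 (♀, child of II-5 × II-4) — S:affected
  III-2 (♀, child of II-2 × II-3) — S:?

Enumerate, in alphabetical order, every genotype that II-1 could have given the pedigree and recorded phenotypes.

II-1 ∈ {X^SX^S, X^SX^s}

S/I-1 ? ·: X^SX^s|X^sX^s
S/I-2 un ·: X^SY
S/II-1 ? I-1×I-2: X^SX^S|X^SX^s
S/II-2 un I-1×I-2: X^SX^S|X^SX^s
S/II-3 aff ·: X^sY
S/II-4 ? I-1×I-2: X^sY
S/II-5 un ·: X^SX^s
S/III-1 aff II-5×II-4: X^sX^s
S/III-2 ? II-2×II-3: X^SX^s|X^sX^s
⇒ S over [I-1,I-2,II-1,II-2,II-3,II-4,II-5,III-1,III-2]: 8 consistent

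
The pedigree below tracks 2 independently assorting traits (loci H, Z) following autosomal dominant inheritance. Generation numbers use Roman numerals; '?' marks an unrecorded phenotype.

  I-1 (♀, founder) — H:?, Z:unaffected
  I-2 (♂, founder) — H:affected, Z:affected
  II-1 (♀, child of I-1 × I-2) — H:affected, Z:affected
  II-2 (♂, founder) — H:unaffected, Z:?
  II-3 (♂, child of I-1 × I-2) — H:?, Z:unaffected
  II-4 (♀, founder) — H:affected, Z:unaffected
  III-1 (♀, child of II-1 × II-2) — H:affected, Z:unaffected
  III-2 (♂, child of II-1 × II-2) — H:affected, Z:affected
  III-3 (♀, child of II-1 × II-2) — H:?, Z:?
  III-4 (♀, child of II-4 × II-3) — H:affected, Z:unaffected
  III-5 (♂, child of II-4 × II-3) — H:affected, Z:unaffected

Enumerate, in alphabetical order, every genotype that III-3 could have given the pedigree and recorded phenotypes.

H/I-1 ? ·: hh|Hh|HH
H/I-2 aff ·: Hh|HH
H/II-1 aff I-1×I-2: Hh|HH
H/II-2 un ·: hh
H/II-3 ? I-1×I-2: hh|Hh|HH
H/II-4 aff ·: Hh|HH
H/III-1 aff II-1×II-2: Hh
H/III-2 aff II-1×II-2: Hh
H/III-3 ? II-1×II-2: hh|Hh
H/III-4 aff II-4×II-3: Hh|HH
H/III-5 aff II-4×II-3: Hh|HH
⇒ H over [I-1,I-2,II-1,II-2,II-3,II-4,III-1,III-2,III-3,III-4,III-5]: 164 consistent
Z/I-1 un ·: zz
Z/I-2 aff ·: Zz
Z/II-1 aff I-1×I-2: Zz
Z/II-2 ? ·: zz|Zz
Z/II-3 un I-1×I-2: zz
Z/II-4 un ·: zz
Z/III-1 un II-1×II-2: zz
Z/III-2 aff II-1×II-2: Zz|ZZ
Z/III-3 ? II-1×II-2: zz|Zz|ZZ
Z/III-4 un II-4×II-3: zz
Z/III-5 un II-4×II-3: zz
⇒ Z over [I-1,I-2,II-1,II-2,II-3,II-4,III-1,III-2,III-3,III-4,III-5]: 8 consistent

III-3 ∈ {Hh ZZ, Hh Zz, Hh zz, hh ZZ, hh Zz, hh zz}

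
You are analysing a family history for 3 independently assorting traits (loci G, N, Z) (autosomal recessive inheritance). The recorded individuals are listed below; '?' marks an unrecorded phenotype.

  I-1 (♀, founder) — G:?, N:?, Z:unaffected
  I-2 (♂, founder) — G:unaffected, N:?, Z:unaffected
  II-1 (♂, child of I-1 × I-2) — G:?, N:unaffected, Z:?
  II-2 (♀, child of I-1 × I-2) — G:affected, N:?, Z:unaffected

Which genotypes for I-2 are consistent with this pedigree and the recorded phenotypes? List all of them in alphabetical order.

G/I-1 ? ·: Gg|gg
G/I-2 un ·: Gg
G/II-1 ? I-1×I-2: GG|Gg|gg
G/II-2 aff I-1×I-2: gg
⇒ G over [I-1,I-2,II-1,II-2]: 5 consistent
N/I-1 ? ·: NN|Nn|nn
N/I-2 ? ·: NN|Nn|nn
N/II-1 un I-1×I-2: NN|Nn
N/II-2 ? I-1×I-2: NN|Nn|nn
⇒ N over [I-1,I-2,II-1,II-2]: 21 consistent
Z/I-1 un ·: ZZ|Zz
Z/I-2 un ·: ZZ|Zz
Z/II-1 ? I-1×I-2: ZZ|Zz|zz
Z/II-2 un I-1×I-2: ZZ|Zz
⇒ Z over [I-1,I-2,II-1,II-2]: 15 consistent

I-2 ∈ {Gg NN ZZ, Gg NN Zz, Gg Nn ZZ, Gg Nn Zz, Gg nn ZZ, Gg nn Zz}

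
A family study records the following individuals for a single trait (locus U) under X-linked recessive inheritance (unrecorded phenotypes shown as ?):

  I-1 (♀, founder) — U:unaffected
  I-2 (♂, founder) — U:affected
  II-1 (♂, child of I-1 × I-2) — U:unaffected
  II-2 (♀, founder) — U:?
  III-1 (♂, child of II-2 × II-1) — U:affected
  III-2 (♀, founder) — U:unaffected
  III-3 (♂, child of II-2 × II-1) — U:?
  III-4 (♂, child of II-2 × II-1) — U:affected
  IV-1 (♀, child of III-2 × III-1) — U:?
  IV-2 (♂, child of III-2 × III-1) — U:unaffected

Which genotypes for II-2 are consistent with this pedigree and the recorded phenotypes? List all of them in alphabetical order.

II-2 ∈ {X^UX^u, X^uX^u}

U/I-1 un ·: X^UX^U|X^UX^u
U/I-2 aff ·: X^uY
U/II-1 un I-1×I-2: X^UY
U/II-2 ? ·: X^UX^u|X^uX^u
U/III-1 aff II-2×II-1: X^uY
U/III-2 un ·: X^UX^U|X^UX^u
U/III-3 ? II-2×II-1: X^UY|X^uY
U/III-4 aff II-2×II-1: X^uY
U/IV-1 ? III-2×III-1: X^UX^u|X^uX^u
U/IV-2 un III-2×III-1: X^UY
⇒ U over [I-1,I-2,II-1,II-2,III-1,III-2,III-3,III-4,IV-1,IV-2]: 18 consistent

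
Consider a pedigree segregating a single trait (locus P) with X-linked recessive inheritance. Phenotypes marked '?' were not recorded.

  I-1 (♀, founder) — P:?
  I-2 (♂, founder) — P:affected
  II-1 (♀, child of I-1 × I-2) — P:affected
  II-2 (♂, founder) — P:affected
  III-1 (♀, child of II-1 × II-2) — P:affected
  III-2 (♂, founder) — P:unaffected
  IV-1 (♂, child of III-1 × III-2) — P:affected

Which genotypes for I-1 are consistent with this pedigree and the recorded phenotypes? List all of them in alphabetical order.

I-1 ∈ {X^PX^p, X^pX^p}

P/I-1 ? ·: X^PX^p|X^pX^p
P/I-2 aff ·: X^pY
P/II-1 aff I-1×I-2: X^pX^p
P/II-2 aff ·: X^pY
P/III-1 aff II-1×II-2: X^pX^p
P/III-2 un ·: X^PY
P/IV-1 aff III-1×III-2: X^pY
⇒ P over [I-1,I-2,II-1,II-2,III-1,III-2,IV-1]: 2 consistent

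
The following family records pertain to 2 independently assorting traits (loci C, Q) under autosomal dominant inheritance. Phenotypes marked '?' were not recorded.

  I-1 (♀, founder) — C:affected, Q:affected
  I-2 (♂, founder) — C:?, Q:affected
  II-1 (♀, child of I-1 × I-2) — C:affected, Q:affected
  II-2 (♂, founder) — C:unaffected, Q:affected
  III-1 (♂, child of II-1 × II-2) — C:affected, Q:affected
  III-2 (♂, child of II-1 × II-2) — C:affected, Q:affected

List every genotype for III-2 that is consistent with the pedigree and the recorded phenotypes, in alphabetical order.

III-2 ∈ {Cc QQ, Cc Qq}

C/I-1 aff ·: Cc|CC
C/I-2 ? ·: cc|Cc|CC
C/II-1 aff I-1×I-2: Cc|CC
C/II-2 un ·: cc
C/III-1 aff II-1×II-2: Cc
C/III-2 aff II-1×II-2: Cc
⇒ C over [I-1,I-2,II-1,II-2,III-1,III-2]: 9 consistent
Q/I-1 aff ·: Qq|QQ
Q/I-2 aff ·: Qq|QQ
Q/II-1 aff I-1×I-2: Qq|QQ
Q/II-2 aff ·: Qq|QQ
Q/III-1 aff II-1×II-2: Qq|QQ
Q/III-2 aff II-1×II-2: Qq|QQ
⇒ Q over [I-1,I-2,II-1,II-2,III-1,III-2]: 44 consistent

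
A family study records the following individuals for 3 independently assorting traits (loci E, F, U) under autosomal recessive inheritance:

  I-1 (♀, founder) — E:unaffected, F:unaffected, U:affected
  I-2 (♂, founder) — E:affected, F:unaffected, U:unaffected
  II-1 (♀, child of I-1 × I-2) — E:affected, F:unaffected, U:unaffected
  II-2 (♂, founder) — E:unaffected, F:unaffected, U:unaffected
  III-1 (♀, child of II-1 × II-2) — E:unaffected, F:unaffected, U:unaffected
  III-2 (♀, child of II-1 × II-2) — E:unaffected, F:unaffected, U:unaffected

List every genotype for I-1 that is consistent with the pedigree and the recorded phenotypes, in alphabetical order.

E/I-1 un ·: Ee
E/I-2 aff ·: ee
E/II-1 aff I-1×I-2: ee
E/II-2 un ·: EE|Ee
E/III-1 un II-1×II-2: Ee
E/III-2 un II-1×II-2: Ee
⇒ E over [I-1,I-2,II-1,II-2,III-1,III-2]: 2 consistent
F/I-1 un ·: FF|Ff
F/I-2 un ·: FF|Ff
F/II-1 un I-1×I-2: FF|Ff
F/II-2 un ·: FF|Ff
F/III-1 un II-1×II-2: FF|Ff
F/III-2 un II-1×II-2: FF|Ff
⇒ F over [I-1,I-2,II-1,II-2,III-1,III-2]: 44 consistent
U/I-1 aff ·: uu
U/I-2 un ·: UU|Uu
U/II-1 un I-1×I-2: Uu
U/II-2 un ·: UU|Uu
U/III-1 un II-1×II-2: UU|Uu
U/III-2 un II-1×II-2: UU|Uu
⇒ U over [I-1,I-2,II-1,II-2,III-1,III-2]: 16 consistent

I-1 ∈ {Ee FF uu, Ee Ff uu}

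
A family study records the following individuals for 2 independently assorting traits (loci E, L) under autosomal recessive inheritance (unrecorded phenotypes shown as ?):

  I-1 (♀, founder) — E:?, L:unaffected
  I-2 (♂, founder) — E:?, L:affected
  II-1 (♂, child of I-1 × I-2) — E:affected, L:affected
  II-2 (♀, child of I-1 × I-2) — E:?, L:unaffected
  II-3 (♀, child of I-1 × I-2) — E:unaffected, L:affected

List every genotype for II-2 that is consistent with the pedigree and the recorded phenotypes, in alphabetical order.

II-2 ∈ {EE Ll, Ee Ll, ee Ll}

E/I-1 ? ·: Ee|ee
E/I-2 ? ·: Ee|ee
E/II-1 aff I-1×I-2: ee
E/II-2 ? I-1×I-2: EE|Ee|ee
E/II-3 un I-1×I-2: EE|Ee
⇒ E over [I-1,I-2,II-1,II-2,II-3]: 10 consistent
L/I-1 un ·: Ll
L/I-2 aff ·: ll
L/II-1 aff I-1×I-2: ll
L/II-2 un I-1×I-2: Ll
L/II-3 aff I-1×I-2: ll
⇒ L over [I-1,I-2,II-1,II-2,II-3]: 1 consistent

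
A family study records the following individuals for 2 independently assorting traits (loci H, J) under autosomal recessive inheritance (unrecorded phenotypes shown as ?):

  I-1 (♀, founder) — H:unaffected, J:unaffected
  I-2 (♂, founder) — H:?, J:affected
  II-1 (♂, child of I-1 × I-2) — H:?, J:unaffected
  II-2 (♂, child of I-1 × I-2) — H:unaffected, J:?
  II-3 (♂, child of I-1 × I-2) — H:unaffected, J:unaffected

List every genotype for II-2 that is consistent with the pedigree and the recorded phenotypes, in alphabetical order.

II-2 ∈ {HH Jj, HH jj, Hh Jj, Hh jj}

H/I-1 un ·: HH|Hh
H/I-2 ? ·: HH|Hh|hh
H/II-1 ? I-1×I-2: HH|Hh|hh
H/II-2 un I-1×I-2: HH|Hh
H/II-3 un I-1×I-2: HH|Hh
⇒ H over [I-1,I-2,II-1,II-2,II-3]: 32 consistent
J/I-1 un ·: JJ|Jj
J/I-2 aff ·: jj
J/II-1 un I-1×I-2: Jj
J/II-2 ? I-1×I-2: Jj|jj
J/II-3 un I-1×I-2: Jj
⇒ J over [I-1,I-2,II-1,II-2,II-3]: 3 consistent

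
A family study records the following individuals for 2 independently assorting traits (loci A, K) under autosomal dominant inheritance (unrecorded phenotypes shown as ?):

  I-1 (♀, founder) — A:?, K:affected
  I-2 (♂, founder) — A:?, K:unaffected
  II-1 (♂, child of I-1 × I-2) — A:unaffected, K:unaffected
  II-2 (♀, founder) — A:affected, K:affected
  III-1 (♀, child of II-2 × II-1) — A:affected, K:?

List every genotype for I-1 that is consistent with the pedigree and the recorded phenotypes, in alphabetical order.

I-1 ∈ {Aa Kk, aa Kk}

A/I-1 ? ·: aa|Aa
A/I-2 ? ·: aa|Aa
A/II-1 un I-1×I-2: aa
A/II-2 aff ·: Aa|AA
A/III-1 aff II-2×II-1: Aa
⇒ A over [I-1,I-2,II-1,II-2,III-1]: 8 consistent
K/I-1 aff ·: Kk
K/I-2 un ·: kk
K/II-1 un I-1×I-2: kk
K/II-2 aff ·: Kk|KK
K/III-1 ? II-2×II-1: kk|Kk
⇒ K over [I-1,I-2,II-1,II-2,III-1]: 3 consistent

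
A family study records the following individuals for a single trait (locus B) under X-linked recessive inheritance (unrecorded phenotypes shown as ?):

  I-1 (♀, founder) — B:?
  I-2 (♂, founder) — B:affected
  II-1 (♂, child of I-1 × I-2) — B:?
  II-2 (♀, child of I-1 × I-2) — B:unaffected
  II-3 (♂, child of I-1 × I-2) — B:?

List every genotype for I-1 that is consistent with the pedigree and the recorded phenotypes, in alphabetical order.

B/I-1 ? ·: X^BX^B|X^BX^b
B/I-2 aff ·: X^bY
B/II-1 ? I-1×I-2: X^BY|X^bY
B/II-2 un I-1×I-2: X^BX^b
B/II-3 ? I-1×I-2: X^BY|X^bY
⇒ B over [I-1,I-2,II-1,II-2,II-3]: 5 consistent

I-1 ∈ {X^BX^B, X^BX^b}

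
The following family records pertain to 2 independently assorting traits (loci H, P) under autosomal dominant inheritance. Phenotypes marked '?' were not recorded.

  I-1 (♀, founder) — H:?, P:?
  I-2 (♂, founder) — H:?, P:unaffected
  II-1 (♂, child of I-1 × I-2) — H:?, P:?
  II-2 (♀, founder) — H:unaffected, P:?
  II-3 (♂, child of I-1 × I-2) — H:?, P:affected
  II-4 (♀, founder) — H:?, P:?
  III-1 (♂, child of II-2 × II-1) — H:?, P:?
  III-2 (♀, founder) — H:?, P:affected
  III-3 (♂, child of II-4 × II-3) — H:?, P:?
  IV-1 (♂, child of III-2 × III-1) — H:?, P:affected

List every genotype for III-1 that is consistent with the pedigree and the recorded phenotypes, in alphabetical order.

H/I-1 ? ·: hh|Hh|HH
H/I-2 ? ·: hh|Hh|HH
H/II-1 ? I-1×I-2: hh|Hh|HH
H/II-2 un ·: hh
H/II-3 ? I-1×I-2: hh|Hh|HH
H/II-4 ? ·: hh|Hh|HH
H/III-1 ? II-2×II-1: hh|Hh
H/III-2 ? ·: hh|Hh|HH
H/III-3 ? II-4×II-3: hh|Hh|HH
H/IV-1 ? III-2×III-1: hh|Hh|HH
⇒ H over [I-1,I-2,II-1,II-2,II-3,II-4,III-1,III-2,III-3,IV-1]: 1254 consistent
P/I-1 ? ·: Pp|PP
P/I-2 un ·: pp
P/II-1 ? I-1×I-2: pp|Pp
P/II-2 ? ·: pp|Pp|PP
P/II-3 aff I-1×I-2: Pp
P/II-4 ? ·: pp|Pp|PP
P/III-1 ? II-2×II-1: pp|Pp|PP
P/III-2 aff ·: Pp|PP
P/III-3 ? II-4×II-3: pp|Pp|PP
P/IV-1 aff III-2×III-1: Pp|PP
⇒ P over [I-1,I-2,II-1,II-2,II-3,II-4,III-1,III-2,III-3,IV-1]: 392 consistent

III-1 ∈ {Hh PP, Hh Pp, Hh pp, hh PP, hh Pp, hh pp}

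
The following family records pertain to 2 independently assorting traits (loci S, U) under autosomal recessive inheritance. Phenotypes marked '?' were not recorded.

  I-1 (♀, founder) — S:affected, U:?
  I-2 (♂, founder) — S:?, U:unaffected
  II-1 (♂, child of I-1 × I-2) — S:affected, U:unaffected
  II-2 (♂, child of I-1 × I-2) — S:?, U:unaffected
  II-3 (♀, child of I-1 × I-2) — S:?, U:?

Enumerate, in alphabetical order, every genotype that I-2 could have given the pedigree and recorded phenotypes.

S/I-1 aff ·: ss
S/I-2 ? ·: Ss|ss
S/II-1 aff I-1×I-2: ss
S/II-2 ? I-1×I-2: Ss|ss
S/II-3 ? I-1×I-2: Ss|ss
⇒ S over [I-1,I-2,II-1,II-2,II-3]: 5 consistent
U/I-1 ? ·: UU|Uu|uu
U/I-2 un ·: UU|Uu
U/II-1 un I-1×I-2: UU|Uu
U/II-2 un I-1×I-2: UU|Uu
U/II-3 ? I-1×I-2: UU|Uu|uu
⇒ U over [I-1,I-2,II-1,II-2,II-3]: 32 consistent

I-2 ∈ {Ss UU, Ss Uu, ss UU, ss Uu}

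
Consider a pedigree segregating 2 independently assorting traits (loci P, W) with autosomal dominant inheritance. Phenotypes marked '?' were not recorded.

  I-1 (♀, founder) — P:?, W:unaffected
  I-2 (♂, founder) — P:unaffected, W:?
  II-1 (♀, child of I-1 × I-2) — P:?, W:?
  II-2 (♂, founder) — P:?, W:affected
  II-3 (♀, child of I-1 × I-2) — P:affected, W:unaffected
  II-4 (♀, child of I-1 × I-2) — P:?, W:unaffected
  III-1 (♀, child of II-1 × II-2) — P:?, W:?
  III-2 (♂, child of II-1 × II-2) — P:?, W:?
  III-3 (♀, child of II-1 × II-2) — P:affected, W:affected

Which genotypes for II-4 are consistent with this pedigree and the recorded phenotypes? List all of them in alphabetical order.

II-4 ∈ {Pp ww, pp ww}

P/I-1 ? ·: Pp|PP
P/I-2 un ·: pp
P/II-1 ? I-1×I-2: pp|Pp
P/II-2 ? ·: pp|Pp|PP
P/II-3 aff I-1×I-2: Pp
P/II-4 ? I-1×I-2: pp|Pp
P/III-1 ? II-1×II-2: pp|Pp|PP
P/III-2 ? II-1×II-2: pp|Pp|PP
P/III-3 aff II-1×II-2: Pp|PP
⇒ P over [I-1,I-2,II-1,II-2,II-3,II-4,III-1,III-2,III-3]: 100 consistent
W/I-1 un ·: ww
W/I-2 ? ·: ww|Ww
W/II-1 ? I-1×I-2: ww|Ww
W/II-2 aff ·: Ww|WW
W/II-3 un I-1×I-2: ww
W/II-4 un I-1×I-2: ww
W/III-1 ? II-1×II-2: ww|Ww|WW
W/III-2 ? II-1×II-2: ww|Ww|WW
W/III-3 aff II-1×II-2: Ww|WW
⇒ W over [I-1,I-2,II-1,II-2,II-3,II-4,III-1,III-2,III-3]: 36 consistent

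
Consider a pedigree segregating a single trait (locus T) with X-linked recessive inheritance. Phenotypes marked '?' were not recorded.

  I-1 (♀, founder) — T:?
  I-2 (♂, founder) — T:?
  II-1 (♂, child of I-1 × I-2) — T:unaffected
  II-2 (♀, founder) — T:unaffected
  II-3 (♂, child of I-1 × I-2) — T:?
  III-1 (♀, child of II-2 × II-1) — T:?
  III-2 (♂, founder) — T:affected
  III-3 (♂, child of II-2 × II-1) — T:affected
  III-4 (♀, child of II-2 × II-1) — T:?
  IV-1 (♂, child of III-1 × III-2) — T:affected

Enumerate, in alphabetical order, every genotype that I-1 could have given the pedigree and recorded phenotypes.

I-1 ∈ {X^TX^T, X^TX^t}

T/I-1 ? ·: X^TX^T|X^TX^t
T/I-2 ? ·: X^TY|X^tY
T/II-1 un I-1×I-2: X^TY
T/II-2 un ·: X^TX^t
T/II-3 ? I-1×I-2: X^TY|X^tY
T/III-1 ? II-2×II-1: X^TX^t
T/III-2 aff ·: X^tY
T/III-3 aff II-2×II-1: X^tY
T/III-4 ? II-2×II-1: X^TX^T|X^TX^t
T/IV-1 aff III-1×III-2: X^tY
⇒ T over [I-1,I-2,II-1,II-2,II-3,III-1,III-2,III-3,III-4,IV-1]: 12 consistent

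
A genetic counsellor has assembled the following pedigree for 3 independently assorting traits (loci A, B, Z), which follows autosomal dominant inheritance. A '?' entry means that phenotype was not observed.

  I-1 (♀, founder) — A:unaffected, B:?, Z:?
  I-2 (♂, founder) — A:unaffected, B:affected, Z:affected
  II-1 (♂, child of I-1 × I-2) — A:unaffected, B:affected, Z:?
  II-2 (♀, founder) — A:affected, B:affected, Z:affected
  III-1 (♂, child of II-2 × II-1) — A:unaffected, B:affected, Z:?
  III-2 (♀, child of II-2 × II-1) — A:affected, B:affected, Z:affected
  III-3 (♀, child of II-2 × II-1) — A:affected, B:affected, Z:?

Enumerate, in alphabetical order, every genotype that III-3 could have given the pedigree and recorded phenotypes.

III-3 ∈ {Aa BB ZZ, Aa BB Zz, Aa BB zz, Aa Bb ZZ, Aa Bb Zz, Aa Bb zz}

A/I-1 un ·: aa
A/I-2 un ·: aa
A/II-1 un I-1×I-2: aa
A/II-2 aff ·: Aa
A/III-1 un II-2×II-1: aa
A/III-2 aff II-2×II-1: Aa
A/III-3 aff II-2×II-1: Aa
⇒ A over [I-1,I-2,II-1,II-2,III-1,III-2,III-3]: 1 consistent
B/I-1 ? ·: bb|Bb|BB
B/I-2 aff ·: Bb|BB
B/II-1 aff I-1×I-2: Bb|BB
B/II-2 aff ·: Bb|BB
B/III-1 aff II-2×II-1: Bb|BB
B/III-2 aff II-2×II-1: Bb|BB
B/III-3 aff II-2×II-1: Bb|BB
⇒ B over [I-1,I-2,II-1,II-2,III-1,III-2,III-3]: 116 consistent
Z/I-1 ? ·: zz|Zz|ZZ
Z/I-2 aff ·: Zz|ZZ
Z/II-1 ? I-1×I-2: zz|Zz|ZZ
Z/II-2 aff ·: Zz|ZZ
Z/III-1 ? II-2×II-1: zz|Zz|ZZ
Z/III-2 aff II-2×II-1: Zz|ZZ
Z/III-3 ? II-2×II-1: zz|Zz|ZZ
⇒ Z over [I-1,I-2,II-1,II-2,III-1,III-2,III-3]: 176 consistent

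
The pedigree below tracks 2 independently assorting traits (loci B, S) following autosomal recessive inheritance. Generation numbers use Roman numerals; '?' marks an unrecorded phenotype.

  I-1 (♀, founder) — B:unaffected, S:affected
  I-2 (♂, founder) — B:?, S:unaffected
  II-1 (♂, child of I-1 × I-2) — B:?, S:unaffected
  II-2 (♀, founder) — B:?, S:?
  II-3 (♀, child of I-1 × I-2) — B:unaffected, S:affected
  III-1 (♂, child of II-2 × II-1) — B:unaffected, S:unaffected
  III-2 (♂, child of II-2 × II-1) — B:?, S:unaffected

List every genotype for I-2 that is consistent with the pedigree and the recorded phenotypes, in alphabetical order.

I-2 ∈ {BB Ss, Bb Ss, bb Ss}

B/I-1 un ·: BB|Bb
B/I-2 ? ·: BB|Bb|bb
B/II-1 ? I-1×I-2: BB|Bb|bb
B/II-2 ? ·: BB|Bb|bb
B/II-3 un I-1×I-2: BB|Bb
B/III-1 un II-2×II-1: BB|Bb
B/III-2 ? II-2×II-1: BB|Bb|bb
⇒ B over [I-1,I-2,II-1,II-2,II-3,III-1,III-2]: 147 consistent
S/I-1 aff ·: ss
S/I-2 un ·: Ss
S/II-1 un I-1×I-2: Ss
S/II-2 ? ·: SS|Ss|ss
S/II-3 aff I-1×I-2: ss
S/III-1 un II-2×II-1: SS|Ss
S/III-2 un II-2×II-1: SS|Ss
⇒ S over [I-1,I-2,II-1,II-2,II-3,III-1,III-2]: 9 consistent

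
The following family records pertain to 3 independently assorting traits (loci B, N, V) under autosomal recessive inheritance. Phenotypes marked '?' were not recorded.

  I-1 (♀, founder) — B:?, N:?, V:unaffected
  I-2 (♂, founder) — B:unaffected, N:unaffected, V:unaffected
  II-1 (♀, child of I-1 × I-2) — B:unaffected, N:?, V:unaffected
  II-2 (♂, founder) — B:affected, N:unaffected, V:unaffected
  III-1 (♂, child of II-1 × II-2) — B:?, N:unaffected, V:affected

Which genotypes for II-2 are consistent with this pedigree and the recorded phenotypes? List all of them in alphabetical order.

II-2 ∈ {bb NN Vv, bb Nn Vv}

B/I-1 ? ·: BB|Bb|bb
B/I-2 un ·: BB|Bb
B/II-1 un I-1×I-2: BB|Bb
B/II-2 aff ·: bb
B/III-1 ? II-1×II-2: Bb|bb
⇒ B over [I-1,I-2,II-1,II-2,III-1]: 14 consistent
N/I-1 ? ·: NN|Nn|nn
N/I-2 un ·: NN|Nn
N/II-1 ? I-1×I-2: NN|Nn|nn
N/II-2 un ·: NN|Nn
N/III-1 un II-1×II-2: NN|Nn
⇒ N over [I-1,I-2,II-1,II-2,III-1]: 36 consistent
V/I-1 un ·: VV|Vv
V/I-2 un ·: VV|Vv
V/II-1 un I-1×I-2: Vv
V/II-2 un ·: Vv
V/III-1 aff II-1×II-2: vv
⇒ V over [I-1,I-2,II-1,II-2,III-1]: 3 consistent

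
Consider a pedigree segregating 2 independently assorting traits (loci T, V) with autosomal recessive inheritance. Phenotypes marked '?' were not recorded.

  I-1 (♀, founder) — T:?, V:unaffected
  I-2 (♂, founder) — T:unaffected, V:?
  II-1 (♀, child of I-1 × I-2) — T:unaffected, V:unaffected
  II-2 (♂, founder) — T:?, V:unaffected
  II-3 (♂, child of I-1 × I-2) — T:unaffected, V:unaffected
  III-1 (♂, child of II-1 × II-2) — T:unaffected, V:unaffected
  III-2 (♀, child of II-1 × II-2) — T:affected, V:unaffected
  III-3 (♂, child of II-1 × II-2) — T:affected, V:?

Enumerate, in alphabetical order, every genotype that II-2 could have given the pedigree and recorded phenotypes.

T/I-1 ? ·: TT|Tt|tt
T/I-2 un ·: TT|Tt
T/II-1 un I-1×I-2: Tt
T/II-2 ? ·: Tt|tt
T/II-3 un I-1×I-2: TT|Tt
T/III-1 un II-1×II-2: TT|Tt
T/III-2 aff II-1×II-2: tt
T/III-3 aff II-1×II-2: tt
⇒ T over [I-1,I-2,II-1,II-2,II-3,III-1,III-2,III-3]: 24 consistent
V/I-1 un ·: VV|Vv
V/I-2 ? ·: VV|Vv|vv
V/II-1 un I-1×I-2: VV|Vv
V/II-2 un ·: VV|Vv
V/II-3 un I-1×I-2: VV|Vv
V/III-1 un II-1×II-2: VV|Vv
V/III-2 un II-1×II-2: VV|Vv
V/III-3 ? II-1×II-2: VV|Vv|vv
⇒ V over [I-1,I-2,II-1,II-2,II-3,III-1,III-2,III-3]: 223 consistent

II-2 ∈ {Tt VV, Tt Vv, tt VV, tt Vv}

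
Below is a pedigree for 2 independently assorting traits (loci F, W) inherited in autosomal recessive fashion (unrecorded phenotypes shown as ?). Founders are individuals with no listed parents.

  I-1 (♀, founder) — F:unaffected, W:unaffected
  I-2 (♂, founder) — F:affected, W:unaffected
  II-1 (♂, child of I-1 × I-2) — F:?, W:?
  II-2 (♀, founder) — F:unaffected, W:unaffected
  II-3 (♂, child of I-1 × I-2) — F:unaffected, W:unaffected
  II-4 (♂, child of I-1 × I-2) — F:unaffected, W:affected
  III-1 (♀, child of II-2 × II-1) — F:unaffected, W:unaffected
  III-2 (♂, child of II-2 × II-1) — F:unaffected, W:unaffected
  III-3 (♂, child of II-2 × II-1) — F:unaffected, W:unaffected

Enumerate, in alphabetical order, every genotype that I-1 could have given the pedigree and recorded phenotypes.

I-1 ∈ {FF Ww, Ff Ww}

F/I-1 un ·: FF|Ff
F/I-2 aff ·: ff
F/II-1 ? I-1×I-2: Ff|ff
F/II-2 un ·: FF|Ff
F/II-3 un I-1×I-2: Ff
F/II-4 un I-1×I-2: Ff
F/III-1 un II-2×II-1: FF|Ff
F/III-2 un II-2×II-1: FF|Ff
F/III-3 un II-2×II-1: FF|Ff
⇒ F over [I-1,I-2,II-1,II-2,II-3,II-4,III-1,III-2,III-3]: 34 consistent
W/I-1 un ·: Ww
W/I-2 un ·: Ww
W/II-1 ? I-1×I-2: WW|Ww|ww
W/II-2 un ·: WW|Ww
W/II-3 un I-1×I-2: WW|Ww
W/II-4 aff I-1×I-2: ww
W/III-1 un II-2×II-1: WW|Ww
W/III-2 un II-2×II-1: WW|Ww
W/III-3 un II-2×II-1: WW|Ww
⇒ W over [I-1,I-2,II-1,II-2,II-3,II-4,III-1,III-2,III-3]: 54 consistent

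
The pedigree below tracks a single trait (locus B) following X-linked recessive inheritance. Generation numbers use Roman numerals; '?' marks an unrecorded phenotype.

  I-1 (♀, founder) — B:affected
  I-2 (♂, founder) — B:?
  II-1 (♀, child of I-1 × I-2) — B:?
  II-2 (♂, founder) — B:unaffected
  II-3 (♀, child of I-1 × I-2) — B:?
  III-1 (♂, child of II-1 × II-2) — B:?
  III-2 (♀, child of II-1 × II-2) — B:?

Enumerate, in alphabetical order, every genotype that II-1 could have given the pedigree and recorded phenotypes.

B/I-1 aff ·: X^bX^b
B/I-2 ? ·: X^BY|X^bY
B/II-1 ? I-1×I-2: X^BX^b|X^bX^b
B/II-2 un ·: X^BY
B/II-3 ? I-1×I-2: X^BX^b|X^bX^b
B/III-1 ? II-1×II-2: X^BY|X^bY
B/III-2 ? II-1×II-2: X^BX^B|X^BX^b
⇒ B over [I-1,I-2,II-1,II-2,II-3,III-1,III-2]: 5 consistent

II-1 ∈ {X^BX^b, X^bX^b}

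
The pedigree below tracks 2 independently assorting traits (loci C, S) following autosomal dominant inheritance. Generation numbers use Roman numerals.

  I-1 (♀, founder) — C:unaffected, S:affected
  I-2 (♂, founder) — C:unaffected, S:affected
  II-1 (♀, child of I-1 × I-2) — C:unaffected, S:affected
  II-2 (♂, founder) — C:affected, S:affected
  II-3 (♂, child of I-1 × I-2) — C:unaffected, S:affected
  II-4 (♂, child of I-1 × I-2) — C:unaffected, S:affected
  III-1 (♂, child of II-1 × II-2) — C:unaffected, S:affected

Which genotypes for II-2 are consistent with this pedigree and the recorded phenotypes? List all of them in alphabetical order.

C/I-1 un ·: cc
C/I-2 un ·: cc
C/II-1 un I-1×I-2: cc
C/II-2 aff ·: Cc
C/II-3 un I-1×I-2: cc
C/II-4 un I-1×I-2: cc
C/III-1 un II-1×II-2: cc
⇒ C over [I-1,I-2,II-1,II-2,II-3,II-4,III-1]: 1 consistent
S/I-1 aff ·: Ss|SS
S/I-2 aff ·: Ss|SS
S/II-1 aff I-1×I-2: Ss|SS
S/II-2 aff ·: Ss|SS
S/II-3 aff I-1×I-2: Ss|SS
S/II-4 aff I-1×I-2: Ss|SS
S/III-1 aff II-1×II-2: Ss|SS
⇒ S over [I-1,I-2,II-1,II-2,II-3,II-4,III-1]: 87 consistent

II-2 ∈ {Cc SS, Cc Ss}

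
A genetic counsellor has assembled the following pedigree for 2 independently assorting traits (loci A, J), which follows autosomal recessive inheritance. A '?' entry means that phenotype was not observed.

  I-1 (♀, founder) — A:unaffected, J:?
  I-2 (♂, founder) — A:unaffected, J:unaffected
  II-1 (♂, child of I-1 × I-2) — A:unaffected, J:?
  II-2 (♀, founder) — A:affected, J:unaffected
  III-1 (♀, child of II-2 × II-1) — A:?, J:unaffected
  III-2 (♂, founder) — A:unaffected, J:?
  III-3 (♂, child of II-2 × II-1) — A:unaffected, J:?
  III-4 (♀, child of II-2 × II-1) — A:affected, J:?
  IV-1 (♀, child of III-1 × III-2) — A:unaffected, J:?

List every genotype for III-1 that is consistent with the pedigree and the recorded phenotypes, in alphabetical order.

A/I-1 un ·: AA|Aa
A/I-2 un ·: AA|Aa
A/II-1 un I-1×I-2: Aa
A/II-2 aff ·: aa
A/III-1 ? II-2×II-1: Aa|aa
A/III-2 un ·: AA|Aa
A/III-3 un II-2×II-1: Aa
A/III-4 aff II-2×II-1: aa
A/IV-1 un III-1×III-2: AA|Aa
⇒ A over [I-1,I-2,II-1,II-2,III-1,III-2,III-3,III-4,IV-1]: 18 consistent
J/I-1 ? ·: JJ|Jj|jj
J/I-2 un ·: JJ|Jj
J/II-1 ? I-1×I-2: JJ|Jj|jj
J/II-2 un ·: JJ|Jj
J/III-1 un II-2×II-1: JJ|Jj
J/III-2 ? ·: JJ|Jj|jj
J/III-3 ? II-2×II-1: JJ|Jj|jj
J/III-4 ? II-2×II-1: JJ|Jj|jj
J/IV-1 ? III-1×III-2: JJ|Jj|jj
⇒ J over [I-1,I-2,II-1,II-2,III-1,III-2,III-3,III-4,IV-1]: 977 consistent

III-1 ∈ {Aa JJ, Aa Jj, aa JJ, aa Jj}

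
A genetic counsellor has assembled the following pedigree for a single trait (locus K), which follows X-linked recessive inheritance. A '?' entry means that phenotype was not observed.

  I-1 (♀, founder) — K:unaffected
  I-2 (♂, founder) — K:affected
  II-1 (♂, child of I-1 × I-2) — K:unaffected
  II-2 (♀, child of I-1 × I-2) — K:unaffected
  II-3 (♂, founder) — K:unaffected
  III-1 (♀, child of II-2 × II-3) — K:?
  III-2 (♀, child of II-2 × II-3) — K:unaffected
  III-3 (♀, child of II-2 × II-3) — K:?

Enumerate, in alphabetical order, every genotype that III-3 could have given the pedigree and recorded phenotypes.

III-3 ∈ {X^KX^K, X^KX^k}

K/I-1 un ·: X^KX^K|X^KX^k
K/I-2 aff ·: X^kY
K/II-1 un I-1×I-2: X^KY
K/II-2 un I-1×I-2: X^KX^k
K/II-3 un ·: X^KY
K/III-1 ? II-2×II-3: X^KX^K|X^KX^k
K/III-2 un II-2×II-3: X^KX^K|X^KX^k
K/III-3 ? II-2×II-3: X^KX^K|X^KX^k
⇒ K over [I-1,I-2,II-1,II-2,II-3,III-1,III-2,III-3]: 16 consistent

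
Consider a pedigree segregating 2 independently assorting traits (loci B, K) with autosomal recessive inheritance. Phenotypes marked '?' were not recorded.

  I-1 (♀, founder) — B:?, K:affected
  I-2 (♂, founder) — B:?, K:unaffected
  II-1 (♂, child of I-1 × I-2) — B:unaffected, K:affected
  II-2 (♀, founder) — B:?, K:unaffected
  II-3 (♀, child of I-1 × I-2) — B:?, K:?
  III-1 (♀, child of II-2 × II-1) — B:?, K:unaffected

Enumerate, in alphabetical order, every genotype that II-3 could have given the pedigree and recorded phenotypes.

II-3 ∈ {BB Kk, BB kk, Bb Kk, Bb kk, bb Kk, bb kk}

B/I-1 ? ·: BB|Bb|bb
B/I-2 ? ·: BB|Bb|bb
B/II-1 un I-1×I-2: BB|Bb
B/II-2 ? ·: BB|Bb|bb
B/II-3 ? I-1×I-2: BB|Bb|bb
B/III-1 ? II-2×II-1: BB|Bb|bb
⇒ B over [I-1,I-2,II-1,II-2,II-3,III-1]: 123 consistent
K/I-1 aff ·: kk
K/I-2 un ·: Kk
K/II-1 aff I-1×I-2: kk
K/II-2 un ·: KK|Kk
K/II-3 ? I-1×I-2: Kk|kk
K/III-1 un II-2×II-1: Kk
⇒ K over [I-1,I-2,II-1,II-2,II-3,III-1]: 4 consistent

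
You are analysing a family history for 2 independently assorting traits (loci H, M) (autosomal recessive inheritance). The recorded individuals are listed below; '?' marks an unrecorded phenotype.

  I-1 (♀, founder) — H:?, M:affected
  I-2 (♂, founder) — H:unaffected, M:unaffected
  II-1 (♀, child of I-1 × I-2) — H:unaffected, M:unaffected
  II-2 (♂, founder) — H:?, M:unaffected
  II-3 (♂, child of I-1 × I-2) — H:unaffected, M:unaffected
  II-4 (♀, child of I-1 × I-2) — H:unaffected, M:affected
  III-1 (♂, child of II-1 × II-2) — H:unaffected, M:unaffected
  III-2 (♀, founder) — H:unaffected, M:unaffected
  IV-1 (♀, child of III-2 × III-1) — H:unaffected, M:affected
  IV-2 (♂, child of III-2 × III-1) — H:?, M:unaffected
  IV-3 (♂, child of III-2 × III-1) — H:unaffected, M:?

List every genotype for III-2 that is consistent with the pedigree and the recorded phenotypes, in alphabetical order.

III-2 ∈ {HH Mm, Hh Mm}

H/I-1 ? ·: HH|Hh|hh
H/I-2 un ·: HH|Hh
H/II-1 un I-1×I-2: HH|Hh
H/II-2 ? ·: HH|Hh|hh
H/II-3 un I-1×I-2: HH|Hh
H/II-4 un I-1×I-2: HH|Hh
H/III-1 un II-1×II-2: HH|Hh
H/III-2 un ·: HH|Hh
H/IV-1 un III-2×III-1: HH|Hh
H/IV-2 ? III-2×III-1: HH|Hh|hh
H/IV-3 un III-2×III-1: HH|Hh
⇒ H over [I-1,I-2,II-1,II-2,II-3,II-4,III-1,III-2,IV-1,IV-2,IV-3]: 1846 consistent
M/I-1 aff ·: mm
M/I-2 un ·: Mm
M/II-1 un I-1×I-2: Mm
M/II-2 un ·: MM|Mm
M/II-3 un I-1×I-2: Mm
M/II-4 aff I-1×I-2: mm
M/III-1 un II-1×II-2: Mm
M/III-2 un ·: Mm
M/IV-1 aff III-2×III-1: mm
M/IV-2 un III-2×III-1: MM|Mm
M/IV-3 ? III-2×III-1: MM|Mm|mm
⇒ M over [I-1,I-2,II-1,II-2,II-3,II-4,III-1,III-2,IV-1,IV-2,IV-3]: 12 consistent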